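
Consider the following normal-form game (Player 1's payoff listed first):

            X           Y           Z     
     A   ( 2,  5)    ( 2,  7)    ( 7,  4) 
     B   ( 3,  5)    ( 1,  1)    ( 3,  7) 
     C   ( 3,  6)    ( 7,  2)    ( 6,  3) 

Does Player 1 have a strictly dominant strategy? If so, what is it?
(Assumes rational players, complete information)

No strictly dominant strategy exists for Player 1

Work:
A strategy strictly dominates another if it gives a strictly higher payoff against every opponent action. Compare each pair of P1's strategies column-by-column:
  A vs B: [2 vs 3, 2 vs 1, 7 vs 3] → A does not strictly dominate B (column X: 2 ≤ 3)
  A vs C: [2 vs 3, 2 vs 7, 7 vs 6] → A does not strictly dominate C (column X: 2 ≤ 3)
  B vs A: [3 vs 2, 1 vs 2, 3 vs 7] → B does not strictly dominate A (column Y: 1 ≤ 2)
  B vs C: [3 vs 3, 1 vs 7, 3 vs 6] → B does not strictly dominate C (column X: 3 ≤ 3)
  C vs A: [3 vs 2, 7 vs 2, 6 vs 7] → C does not strictly dominate A (column Z: 6 ≤ 7)
  C vs B: [3 vs 3, 7 vs 1, 6 vs 3] → C does not strictly dominate B (column X: 3 ≤ 3)
No single strategy strictly dominates all others → no strictly dominant strategy.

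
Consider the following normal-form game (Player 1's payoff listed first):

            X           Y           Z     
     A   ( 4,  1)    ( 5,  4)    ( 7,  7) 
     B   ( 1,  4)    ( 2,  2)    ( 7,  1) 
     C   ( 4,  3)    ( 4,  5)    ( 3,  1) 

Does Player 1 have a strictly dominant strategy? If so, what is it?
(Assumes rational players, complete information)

No strictly dominant strategy exists for Player 1

Work:
A strategy strictly dominates another if it gives a strictly higher payoff against every opponent action. Compare each pair of P1's strategies column-by-column:
  A vs B: [4 vs 1, 5 vs 2, 7 vs 7] → A does not strictly dominate B (column Z: 7 ≤ 7)
  A vs C: [4 vs 4, 5 vs 4, 7 vs 3] → A does not strictly dominate C (column X: 4 ≤ 4)
  B vs A: [1 vs 4, 2 vs 5, 7 vs 7] → B does not strictly dominate A (column X: 1 ≤ 4)
  B vs C: [1 vs 4, 2 vs 4, 7 vs 3] → B does not strictly dominate C (column X: 1 ≤ 4)
  C vs A: [4 vs 4, 4 vs 5, 3 vs 7] → C does not strictly dominate A (column X: 4 ≤ 4)
  C vs B: [4 vs 1, 4 vs 2, 3 vs 7] → C does not strictly dominate B (column Z: 3 ≤ 7)
No single strategy strictly dominates all others → no strictly dominant strategy.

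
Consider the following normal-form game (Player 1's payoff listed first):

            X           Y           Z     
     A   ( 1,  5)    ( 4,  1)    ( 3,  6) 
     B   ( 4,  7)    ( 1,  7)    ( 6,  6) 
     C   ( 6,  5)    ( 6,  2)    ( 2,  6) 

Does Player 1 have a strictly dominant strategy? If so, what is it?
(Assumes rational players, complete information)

No strictly dominant strategy exists for Player 1

Work:
A strategy strictly dominates another if it gives a strictly higher payoff against every opponent action. Compare each pair of P1's strategies column-by-column:
  A vs B: [1 vs 4, 4 vs 1, 3 vs 6] → A does not strictly dominate B (column X: 1 ≤ 4)
  A vs C: [1 vs 6, 4 vs 6, 3 vs 2] → A does not strictly dominate C (column X: 1 ≤ 6)
  B vs A: [4 vs 1, 1 vs 4, 6 vs 3] → B does not strictly dominate A (column Y: 1 ≤ 4)
  B vs C: [4 vs 6, 1 vs 6, 6 vs 2] → B does not strictly dominate C (column X: 4 ≤ 6)
  C vs A: [6 vs 1, 6 vs 4, 2 vs 3] → C does not strictly dominate A (column Z: 2 ≤ 3)
  C vs B: [6 vs 4, 6 vs 1, 2 vs 6] → C does not strictly dominate B (column Z: 2 ≤ 6)
No single strategy strictly dominates all others → no strictly dominant strategy.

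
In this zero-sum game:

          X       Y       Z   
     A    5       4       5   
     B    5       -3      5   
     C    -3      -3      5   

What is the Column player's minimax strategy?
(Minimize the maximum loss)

Column should play Y, value = 4

Work:
Column player minimizes Row's maximum payoff:
Column X: max payoff to Row = 5
Column Y: max payoff to Row = 4
Column Z: max payoff to Row = 5
Minimum is 4, achieved by column Y.
Minimax strategy: Y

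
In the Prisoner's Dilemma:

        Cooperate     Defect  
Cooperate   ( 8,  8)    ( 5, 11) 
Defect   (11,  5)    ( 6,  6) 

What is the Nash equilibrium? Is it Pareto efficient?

(Defect, Defect) is NE; not Pareto efficient

Work:
Defect dominates Cooperate for both players:
If P2 cooperates: Defect (11) > Cooperate (8)
If P2 defects: Defect (6) > Cooperate (5)
NE: (Defect, Defect) with payoff (6, 6)
But (Cooperate, Cooperate) = (8, 8) Pareto dominates (6, 6)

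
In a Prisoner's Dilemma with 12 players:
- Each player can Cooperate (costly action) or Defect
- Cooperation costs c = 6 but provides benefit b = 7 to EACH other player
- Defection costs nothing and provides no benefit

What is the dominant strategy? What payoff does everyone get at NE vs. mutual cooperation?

Dominant: Defect; NE payoff = 0; Coop payoff = 71

Work:
Defect dominates (saves cost c = 6, benefit to others is external)
NE: All defect → everyone gets 0
If all cooperate: each receives (11)×7 - 6 = 71
Social dilemma: 71 > 0 but NE gives 0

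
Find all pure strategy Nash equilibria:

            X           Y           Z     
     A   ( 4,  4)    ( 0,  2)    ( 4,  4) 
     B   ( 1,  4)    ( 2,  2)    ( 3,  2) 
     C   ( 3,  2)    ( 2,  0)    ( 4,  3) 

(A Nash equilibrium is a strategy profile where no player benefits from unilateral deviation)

Nash equilibrium: (A, X), (A, Z), (C, Z)

Work:
Best responses:
  P1 vs X: payoffs [4, 1, 3] → best response A (payoff 4)
  P1 vs Y: payoffs [0, 2, 2] → best response B/C (payoff 2)
  P1 vs Z: payoffs [4, 3, 4] → best response A/C (payoff 4)
  P2 vs A: payoffs [4, 2, 4] → best response X/Z (payoff 4)
  P2 vs B: payoffs [4, 2, 2] → best response X (payoff 4)
  P2 vs C: payoffs [2, 0, 3] → best response Z (payoff 3)
Mutual best responses: (A,X), (A,Z), (C,Z) → Nash equilibria.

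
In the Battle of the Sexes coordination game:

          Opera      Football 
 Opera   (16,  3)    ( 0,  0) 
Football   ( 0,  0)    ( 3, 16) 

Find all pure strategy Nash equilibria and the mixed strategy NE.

Pure NE: (Opera, Opera) and (Football, Football); Mixed NE: p = 0.8421, q = 0.1579

Work:
Check pure NE:
(Opera, Opera): (16, 3) - no unilateral deviation beneficial
(Football, Football): (3, 16) - no unilateral deviation beneficial
Mixed NE: P1 plays Opera with p = 0.8421, P2 plays Opera with q = 0.1579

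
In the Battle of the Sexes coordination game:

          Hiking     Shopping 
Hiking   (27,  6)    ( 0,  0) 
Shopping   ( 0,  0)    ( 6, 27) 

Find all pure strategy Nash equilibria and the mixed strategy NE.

Pure NE: (Hiking, Hiking) and (Shopping, Shopping); Mixed NE: p = 0.8182, q = 0.1818

Work:
Check pure NE:
(Hiking, Hiking): (27, 6) - no unilateral deviation beneficial
(Shopping, Shopping): (6, 27) - no unilateral deviation beneficial
Mixed NE: P1 plays Hiking with p = 0.8182, P2 plays Hiking with q = 0.1818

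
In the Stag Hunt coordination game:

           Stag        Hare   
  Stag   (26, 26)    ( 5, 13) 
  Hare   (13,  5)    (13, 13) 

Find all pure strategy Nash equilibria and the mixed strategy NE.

Pure NE: (Stag, Stag) and (Hare, Hare); Mixed NE: p = 0.381, q = 0.381

Work:
Check pure NE:
(Stag, Stag): (26, 26) - no unilateral deviation beneficial
(Hare, Hare): (13, 13) - no unilateral deviation beneficial
Mixed NE: P1 plays Stag with p = 0.381, P2 plays Stag with q = 0.381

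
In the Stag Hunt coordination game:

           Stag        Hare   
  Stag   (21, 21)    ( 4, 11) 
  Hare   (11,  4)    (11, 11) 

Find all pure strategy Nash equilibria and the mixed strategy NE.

Pure NE: (Stag, Stag) and (Hare, Hare); Mixed NE: p = 0.4118, q = 0.4118

Work:
Check pure NE:
(Stag, Stag): (21, 21) - no unilateral deviation beneficial
(Hare, Hare): (11, 11) - no unilateral deviation beneficial
Mixed NE: P1 plays Stag with p = 0.4118, P2 plays Stag with q = 0.4118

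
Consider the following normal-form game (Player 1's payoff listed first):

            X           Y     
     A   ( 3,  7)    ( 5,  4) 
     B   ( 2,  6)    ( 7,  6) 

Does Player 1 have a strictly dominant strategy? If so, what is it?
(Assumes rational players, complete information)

No strictly dominant strategy exists for Player 1

Work:
A strategy strictly dominates another if it gives a strictly higher payoff against every opponent action. Compare each pair of P1's strategies column-by-column:
  A vs B: [3 vs 2, 5 vs 7] → A does not strictly dominate B (column Y: 5 ≤ 7)
  B vs A: [2 vs 3, 7 vs 5] → B does not strictly dominate A (column X: 2 ≤ 3)
No single strategy strictly dominates all others → no strictly dominant strategy.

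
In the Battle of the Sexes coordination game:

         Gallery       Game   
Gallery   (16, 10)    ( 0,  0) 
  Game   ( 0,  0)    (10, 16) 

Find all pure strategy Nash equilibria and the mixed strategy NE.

Pure NE: (Gallery, Gallery) and (Game, Game); Mixed NE: p = 0.6154, q = 0.3846

Work:
Check pure NE:
(Gallery, Gallery): (16, 10) - no unilateral deviation beneficial
(Game, Game): (10, 16) - no unilateral deviation beneficial
Mixed NE: P1 plays Gallery with p = 0.6154, P2 plays Gallery with q = 0.3846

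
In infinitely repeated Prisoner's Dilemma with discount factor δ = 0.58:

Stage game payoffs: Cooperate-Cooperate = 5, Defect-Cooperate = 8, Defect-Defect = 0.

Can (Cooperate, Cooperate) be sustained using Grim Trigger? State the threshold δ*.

δ* = 0.375; since δ = 0.58 ≥ 0.375, cooperation can be sustained

Work:
For Grim Trigger:
Cooperate forever: 5/(1-δ)
Defect then punished: 8 + 0·δ/(1-δ)
Need: 5/(1-δ) ≥ 8 + 0·δ/(1-δ)
Solving: δ ≥ (T-R)/(T-P) = (8-5)/(8-0) = 0.375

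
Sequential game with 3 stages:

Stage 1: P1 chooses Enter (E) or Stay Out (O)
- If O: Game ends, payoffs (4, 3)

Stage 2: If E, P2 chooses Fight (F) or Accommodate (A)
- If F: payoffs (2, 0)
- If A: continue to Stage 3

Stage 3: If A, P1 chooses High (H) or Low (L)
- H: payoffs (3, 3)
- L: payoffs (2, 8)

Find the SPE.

SPE: (O, A, H); Outcome (4, 3)

Work:
Stage 3: P1 chooses H (3 vs 2)
Stage 2: P2: F->0, A->3 (anticipating H). Choose A
Stage 1: P1: O->4, E->3 (anticipating A, H). Choose O
SPE path: O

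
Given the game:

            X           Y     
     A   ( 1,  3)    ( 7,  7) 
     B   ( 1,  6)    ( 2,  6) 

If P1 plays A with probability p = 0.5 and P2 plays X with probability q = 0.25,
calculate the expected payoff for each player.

E[P1] = 3.625, E[P2] = 6.0

Work:
E[P1] = p·q·π₁(A,X) + p·(1-q)·π₁(A,Y) + (1-p)·q·π₁(B,X) + (1-p)·(1-q)·π₁(B,Y)
= 0.5·0.25·1 + 0.5·0.75·7 + 0.5·0.25·1 + 0.5·0.75·2
= 3.625

E[P2] = 6.0 (similar calculation)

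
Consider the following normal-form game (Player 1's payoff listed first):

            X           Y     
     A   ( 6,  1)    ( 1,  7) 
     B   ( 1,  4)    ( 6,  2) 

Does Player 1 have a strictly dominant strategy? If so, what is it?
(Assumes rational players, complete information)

No strictly dominant strategy exists for Player 1

Work:
A strategy strictly dominates another if it gives a strictly higher payoff against every opponent action. Compare each pair of P1's strategies column-by-column:
  A vs B: [6 vs 1, 1 vs 6] → A does not strictly dominate B (column Y: 1 ≤ 6)
  B vs A: [1 vs 6, 6 vs 1] → B does not strictly dominate A (column X: 1 ≤ 6)
No single strategy strictly dominates all others → no strictly dominant strategy.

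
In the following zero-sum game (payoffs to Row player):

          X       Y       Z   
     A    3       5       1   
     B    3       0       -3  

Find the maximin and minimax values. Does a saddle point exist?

Maximin = 1, Minimax = 1, Saddle: True

Work:
Row minimums: [1, -3] → maximin = 1
Column maximums: [3, 5, 1] → minimax = 1
Saddle point exists! Game value = 1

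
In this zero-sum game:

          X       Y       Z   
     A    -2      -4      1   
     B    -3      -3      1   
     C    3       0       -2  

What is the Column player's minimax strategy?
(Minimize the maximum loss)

Column should play Y, value = 0

Work:
Column player minimizes Row's maximum payoff:
Column X: max payoff to Row = 3
Column Y: max payoff to Row = 0
Column Z: max payoff to Row = 1
Minimum is 0, achieved by column Y.
Minimax strategy: Y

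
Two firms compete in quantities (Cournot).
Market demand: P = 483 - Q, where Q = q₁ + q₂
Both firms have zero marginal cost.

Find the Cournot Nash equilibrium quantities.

q₁* = q₂* = 161.0; P* = 161.0

Work:
Profit: π_i = P·q_i = (a - q_i - q_j)·q_i
FOC: ∂π_i/∂q_i = a - 2q_i - q_j = 0
Reaction function: q_i = (483 - q_j)/2
Symmetry: q* = 483/3 = 161.0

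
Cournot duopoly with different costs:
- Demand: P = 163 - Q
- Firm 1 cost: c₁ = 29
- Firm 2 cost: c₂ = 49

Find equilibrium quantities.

q₁* = 51.33, q₂* = 31.33

Work:
Reaction: q₁ = (163 - 29 - q₂)/2
Reaction: q₂ = (163 - 49 - q₁)/2
Solve simultaneously:
q₁* = (163 - 2×29 + 49)/3 = 51.33
q₂* = (163 - 2×49 + 29)/3 = 31.33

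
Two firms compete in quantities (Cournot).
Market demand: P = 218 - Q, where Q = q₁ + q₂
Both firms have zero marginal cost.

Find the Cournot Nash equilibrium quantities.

q₁* = q₂* = 72.67; P* = 72.67

Work:
Profit: π_i = P·q_i = (a - q_i - q_j)·q_i
FOC: ∂π_i/∂q_i = a - 2q_i - q_j = 0
Reaction function: q_i = (218 - q_j)/2
Symmetry: q* = 218/3 = 72.67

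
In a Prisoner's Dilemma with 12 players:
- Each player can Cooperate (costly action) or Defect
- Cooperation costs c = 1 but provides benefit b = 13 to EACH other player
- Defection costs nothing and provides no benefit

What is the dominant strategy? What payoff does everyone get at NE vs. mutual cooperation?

Dominant: Defect; NE payoff = 0; Coop payoff = 142

Work:
Defect dominates (saves cost c = 1, benefit to others is external)
NE: All defect → everyone gets 0
If all cooperate: each receives (11)×13 - 1 = 142
Social dilemma: 142 > 0 but NE gives 0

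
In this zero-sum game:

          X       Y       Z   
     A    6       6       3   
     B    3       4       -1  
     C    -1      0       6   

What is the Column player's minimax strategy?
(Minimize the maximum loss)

Column should play X or Y or Z (all achieve the minimum), value = 6

Work:
Column player minimizes Row's maximum payoff:
Column X: max payoff to Row = 6
Column Y: max payoff to Row = 6
Column Z: max payoff to Row = 6
Minimum is 6, achieved by columns X, Y, Z (tied).
Each of X or Y or Z is a minimax strategy.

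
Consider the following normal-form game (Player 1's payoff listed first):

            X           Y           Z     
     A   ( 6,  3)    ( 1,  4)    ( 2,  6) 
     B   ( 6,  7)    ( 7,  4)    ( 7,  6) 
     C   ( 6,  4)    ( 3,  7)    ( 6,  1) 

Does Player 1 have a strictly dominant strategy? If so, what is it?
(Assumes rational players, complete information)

No strictly dominant strategy exists for Player 1

Work:
A strategy strictly dominates another if it gives a strictly higher payoff against every opponent action. Compare each pair of P1's strategies column-by-column:
  A vs B: [6 vs 6, 1 vs 7, 2 vs 7] → A does not strictly dominate B (column X: 6 ≤ 6)
  A vs C: [6 vs 6, 1 vs 3, 2 vs 6] → A does not strictly dominate C (column X: 6 ≤ 6)
  B vs A: [6 vs 6, 7 vs 1, 7 vs 2] → B does not strictly dominate A (column X: 6 ≤ 6)
  B vs C: [6 vs 6, 7 vs 3, 7 vs 6] → B does not strictly dominate C (column X: 6 ≤ 6)
  C vs A: [6 vs 6, 3 vs 1, 6 vs 2] → C does not strictly dominate A (column X: 6 ≤ 6)
  C vs B: [6 vs 6, 3 vs 7, 6 vs 7] → C does not strictly dominate B (column X: 6 ≤ 6)
No single strategy strictly dominates all others → no strictly dominant strategy.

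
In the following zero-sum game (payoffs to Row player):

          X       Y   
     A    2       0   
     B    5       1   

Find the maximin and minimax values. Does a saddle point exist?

Maximin = 1, Minimax = 1, Saddle: True

Work:
Row minimums: [0, 1] → maximin = 1
Column maximums: [5, 1] → minimax = 1
Saddle point exists! Game value = 1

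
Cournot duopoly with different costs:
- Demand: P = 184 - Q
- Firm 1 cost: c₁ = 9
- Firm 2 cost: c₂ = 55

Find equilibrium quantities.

q₁* = 73.67, q₂* = 27.67

Work:
Reaction: q₁ = (184 - 9 - q₂)/2
Reaction: q₂ = (184 - 55 - q₁)/2
Solve simultaneously:
q₁* = (184 - 2×9 + 55)/3 = 73.67
q₂* = (184 - 2×55 + 9)/3 = 27.67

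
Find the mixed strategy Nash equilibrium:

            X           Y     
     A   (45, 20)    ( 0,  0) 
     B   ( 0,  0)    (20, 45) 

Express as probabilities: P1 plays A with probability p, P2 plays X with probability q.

p = 0.6923, q = 0.3077

Work:
Find probabilities that make opponent indifferent:
P2 chooses q to make P1 indifferent between A and B
P1 chooses p to make P2 indifferent between X and Y
Mixed NE: P1 plays (A: 0.6923, B: 0.3077), P2 plays (X: 0.3077, Y: 0.6923)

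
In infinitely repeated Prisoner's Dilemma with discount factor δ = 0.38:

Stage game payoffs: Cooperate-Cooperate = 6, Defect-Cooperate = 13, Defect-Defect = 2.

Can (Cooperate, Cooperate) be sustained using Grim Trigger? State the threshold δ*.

δ* = 0.6364; since δ = 0.38 < 0.6364, cooperation cannot be sustained

Work:
For Grim Trigger:
Cooperate forever: 6/(1-δ)
Defect then punished: 13 + 2·δ/(1-δ)
Need: 6/(1-δ) ≥ 13 + 2·δ/(1-δ)
Solving: δ ≥ (T-R)/(T-P) = (13-6)/(13-2) = 0.6364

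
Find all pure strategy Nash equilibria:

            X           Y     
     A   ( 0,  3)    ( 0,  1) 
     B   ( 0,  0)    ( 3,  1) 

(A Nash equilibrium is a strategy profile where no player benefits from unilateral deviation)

Nash equilibrium: (A, X), (B, Y)

Work:
Best responses:
  P1 vs X: payoffs [0, 0] → best response A/B (payoff 0)
  P1 vs Y: payoffs [0, 3] → best response B (payoff 3)
  P2 vs A: payoffs [3, 1] → best response X (payoff 3)
  P2 vs B: payoffs [0, 1] → best response Y (payoff 1)
Mutual best responses: (A,X), (B,Y) → Nash equilibria.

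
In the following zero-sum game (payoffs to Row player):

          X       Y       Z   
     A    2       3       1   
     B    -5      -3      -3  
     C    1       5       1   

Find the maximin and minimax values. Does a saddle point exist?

Maximin = 1, Minimax = 1, Saddle: True

Work:
Row minimums: [1, -5, 1] → maximin = 1
Column maximums: [2, 5, 1] → minimax = 1
Saddle point exists! Game value = 1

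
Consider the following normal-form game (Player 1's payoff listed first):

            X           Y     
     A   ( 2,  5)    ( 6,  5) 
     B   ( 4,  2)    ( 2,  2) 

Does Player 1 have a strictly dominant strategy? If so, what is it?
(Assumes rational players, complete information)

No strictly dominant strategy exists for Player 1

Work:
A strategy strictly dominates another if it gives a strictly higher payoff against every opponent action. Compare each pair of P1's strategies column-by-column:
  A vs B: [2 vs 4, 6 vs 2] → A does not strictly dominate B (column X: 2 ≤ 4)
  B vs A: [4 vs 2, 2 vs 6] → B does not strictly dominate A (column Y: 2 ≤ 6)
No single strategy strictly dominates all others → no strictly dominant strategy.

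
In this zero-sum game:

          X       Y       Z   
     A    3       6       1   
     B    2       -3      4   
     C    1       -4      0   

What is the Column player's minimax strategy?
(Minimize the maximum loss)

Column should play X, value = 3

Work:
Column player minimizes Row's maximum payoff:
Column X: max payoff to Row = 3
Column Y: max payoff to Row = 6
Column Z: max payoff to Row = 4
Minimum is 3, achieved by column X.
Minimax strategy: X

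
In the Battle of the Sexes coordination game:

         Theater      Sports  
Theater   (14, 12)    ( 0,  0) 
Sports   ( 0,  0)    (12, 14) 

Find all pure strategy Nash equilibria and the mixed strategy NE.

Pure NE: (Theater, Theater) and (Sports, Sports); Mixed NE: p = 0.5385, q = 0.4615

Work:
Check pure NE:
(Theater, Theater): (14, 12) - no unilateral deviation beneficial
(Sports, Sports): (12, 14) - no unilateral deviation beneficial
Mixed NE: P1 plays Theater with p = 0.5385, P2 plays Theater with q = 0.4615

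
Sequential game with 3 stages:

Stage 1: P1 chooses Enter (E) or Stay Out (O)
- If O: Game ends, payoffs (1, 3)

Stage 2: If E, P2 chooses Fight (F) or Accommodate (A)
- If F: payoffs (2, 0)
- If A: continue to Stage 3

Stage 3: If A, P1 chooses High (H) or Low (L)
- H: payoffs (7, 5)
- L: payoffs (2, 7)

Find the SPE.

SPE: (E, A, H); Outcome (7, 5)

Work:
Stage 3: P1 chooses H (7 vs 2)
Stage 2: P2: F->0, A->5 (anticipating H). Choose A
Stage 1: P1: O->1, E->7 (anticipating A, H). Choose E
SPE path: E -> A -> H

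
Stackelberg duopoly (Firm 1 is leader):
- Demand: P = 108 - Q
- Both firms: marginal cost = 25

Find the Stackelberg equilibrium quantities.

q₁* (leader) = 41.5, q₂* (follower) = 20.75

Work:
Follower's reaction: q₂ = (a - c - q₁)/2
Leader substitutes: π₁ = q₁·(a - q₁ - (a-c-q₁)/2 - c)
FOC: q₁* = (108 - 25)/2 = 41.50
Then: q₂* = (108 - 25 - 41.5)/2 = 20.75
Leader has first-mover advantage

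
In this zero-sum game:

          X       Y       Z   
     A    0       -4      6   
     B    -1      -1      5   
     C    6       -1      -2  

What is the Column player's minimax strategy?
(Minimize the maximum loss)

Column should play Y, value = -1

Work:
Column player minimizes Row's maximum payoff:
Column X: max payoff to Row = 6
Column Y: max payoff to Row = -1
Column Z: max payoff to Row = 6
Minimum is -1, achieved by column Y.
Minimax strategy: Y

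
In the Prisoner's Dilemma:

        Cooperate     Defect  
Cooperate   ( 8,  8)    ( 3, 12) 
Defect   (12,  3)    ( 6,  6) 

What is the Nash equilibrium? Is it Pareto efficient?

(Defect, Defect) is NE; not Pareto efficient

Work:
Defect dominates Cooperate for both players:
If P2 cooperates: Defect (12) > Cooperate (8)
If P2 defects: Defect (6) > Cooperate (3)
NE: (Defect, Defect) with payoff (6, 6)
But (Cooperate, Cooperate) = (8, 8) Pareto dominates (6, 6)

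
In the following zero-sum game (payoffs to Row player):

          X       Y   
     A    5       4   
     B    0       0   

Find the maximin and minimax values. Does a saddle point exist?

Maximin = 4, Minimax = 4, Saddle: True

Work:
Row minimums: [4, 0] → maximin = 4
Column maximums: [5, 4] → minimax = 4
Saddle point exists! Game value = 4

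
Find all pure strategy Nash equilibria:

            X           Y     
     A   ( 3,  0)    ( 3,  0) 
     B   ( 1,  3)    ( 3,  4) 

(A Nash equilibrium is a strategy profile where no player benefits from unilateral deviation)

Nash equilibrium: (A, X), (A, Y), (B, Y)

Work:
Best responses:
  P1 vs X: payoffs [3, 1] → best response A (payoff 3)
  P1 vs Y: payoffs [3, 3] → best response A/B (payoff 3)
  P2 vs A: payoffs [0, 0] → best response X/Y (payoff 0)
  P2 vs B: payoffs [3, 4] → best response Y (payoff 4)
Mutual best responses: (A,X), (A,Y), (B,Y) → Nash equilibria.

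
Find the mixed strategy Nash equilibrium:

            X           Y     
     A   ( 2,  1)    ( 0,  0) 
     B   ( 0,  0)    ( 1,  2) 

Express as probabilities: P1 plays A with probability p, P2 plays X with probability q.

p = 0.6667, q = 0.3333

Work:
Find probabilities that make opponent indifferent:
P2 chooses q to make P1 indifferent between A and B
P1 chooses p to make P2 indifferent between X and Y
Mixed NE: P1 plays (A: 0.6667, B: 0.3333), P2 plays (X: 0.3333, Y: 0.6667)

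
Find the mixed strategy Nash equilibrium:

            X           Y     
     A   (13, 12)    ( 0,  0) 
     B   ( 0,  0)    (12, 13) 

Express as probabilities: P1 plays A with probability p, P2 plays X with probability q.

p = 0.52, q = 0.48

Work:
Find probabilities that make opponent indifferent:
P2 chooses q to make P1 indifferent between A and B
P1 chooses p to make P2 indifferent between X and Y
Mixed NE: P1 plays (A: 0.52, B: 0.48), P2 plays (X: 0.48, Y: 0.52)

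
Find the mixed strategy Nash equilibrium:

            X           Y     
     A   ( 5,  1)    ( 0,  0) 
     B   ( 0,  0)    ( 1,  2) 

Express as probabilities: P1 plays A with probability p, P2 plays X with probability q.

p = 0.6667, q = 0.1667

Work:
Find probabilities that make opponent indifferent:
P2 chooses q to make P1 indifferent between A and B
P1 chooses p to make P2 indifferent between X and Y
Mixed NE: P1 plays (A: 0.6667, B: 0.3333), P2 plays (X: 0.1667, Y: 0.8333)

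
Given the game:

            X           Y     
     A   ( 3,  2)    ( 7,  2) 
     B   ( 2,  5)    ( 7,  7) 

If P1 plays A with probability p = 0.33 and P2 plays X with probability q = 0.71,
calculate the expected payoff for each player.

E[P1] = 3.6843, E[P2] = 4.3986

Work:
E[P1] = p·q·π₁(A,X) + p·(1-q)·π₁(A,Y) + (1-p)·q·π₁(B,X) + (1-p)·(1-q)·π₁(B,Y)
= 0.33·0.71·3 + 0.33·0.29·7 + 0.67·0.71·2 + 0.67·0.29·7
= 3.6843

E[P2] = 4.3986 (similar calculation)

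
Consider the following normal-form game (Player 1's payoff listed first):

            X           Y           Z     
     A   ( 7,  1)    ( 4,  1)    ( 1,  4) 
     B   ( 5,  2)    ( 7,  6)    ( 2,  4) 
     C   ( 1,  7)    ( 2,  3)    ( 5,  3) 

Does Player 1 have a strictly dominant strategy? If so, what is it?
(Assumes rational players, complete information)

No strictly dominant strategy exists for Player 1

Work:
A strategy strictly dominates another if it gives a strictly higher payoff against every opponent action. Compare each pair of P1's strategies column-by-column:
  A vs B: [7 vs 5, 4 vs 7, 1 vs 2] → A does not strictly dominate B (column Y: 4 ≤ 7)
  A vs C: [7 vs 1, 4 vs 2, 1 vs 5] → A does not strictly dominate C (column Z: 1 ≤ 5)
  B vs A: [5 vs 7, 7 vs 4, 2 vs 1] → B does not strictly dominate A (column X: 5 ≤ 7)
  B vs C: [5 vs 1, 7 vs 2, 2 vs 5] → B does not strictly dominate C (column Z: 2 ≤ 5)
  C vs A: [1 vs 7, 2 vs 4, 5 vs 1] → C does not strictly dominate A (column X: 1 ≤ 7)
  C vs B: [1 vs 5, 2 vs 7, 5 vs 2] → C does not strictly dominate B (column X: 1 ≤ 5)
No single strategy strictly dominates all others → no strictly dominant strategy.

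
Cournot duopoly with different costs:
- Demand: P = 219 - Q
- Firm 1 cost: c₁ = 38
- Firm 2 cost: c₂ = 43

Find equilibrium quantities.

q₁* = 62.0, q₂* = 57.0

Work:
Reaction: q₁ = (219 - 38 - q₂)/2
Reaction: q₂ = (219 - 43 - q₁)/2
Solve simultaneously:
q₁* = (219 - 2×38 + 43)/3 = 62.0
q₂* = (219 - 2×43 + 38)/3 = 57.0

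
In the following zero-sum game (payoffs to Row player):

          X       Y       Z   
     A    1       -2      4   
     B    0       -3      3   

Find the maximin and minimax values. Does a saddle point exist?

Maximin = -2, Minimax = -2, Saddle: True

Work:
Row minimums: [-2, -3] → maximin = -2
Column maximums: [1, -2, 4] → minimax = -2
Saddle point exists! Game value = -2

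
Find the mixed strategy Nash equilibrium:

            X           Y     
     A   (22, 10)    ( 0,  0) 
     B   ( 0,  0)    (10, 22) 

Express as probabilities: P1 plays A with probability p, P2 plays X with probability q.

p = 0.6875, q = 0.3125

Work:
Find probabilities that make opponent indifferent:
P2 chooses q to make P1 indifferent between A and B
P1 chooses p to make P2 indifferent between X and Y
Mixed NE: P1 plays (A: 0.6875, B: 0.3125), P2 plays (X: 0.3125, Y: 0.6875)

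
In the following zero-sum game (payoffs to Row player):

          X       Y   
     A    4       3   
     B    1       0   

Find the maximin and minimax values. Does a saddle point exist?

Maximin = 3, Minimax = 3, Saddle: True

Work:
Row minimums: [3, 0] → maximin = 3
Column maximums: [4, 3] → minimax = 3
Saddle point exists! Game value = 3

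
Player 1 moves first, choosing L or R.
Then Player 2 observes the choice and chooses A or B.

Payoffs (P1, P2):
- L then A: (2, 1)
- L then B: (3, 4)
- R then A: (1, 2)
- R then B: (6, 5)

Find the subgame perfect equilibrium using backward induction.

P1 plays R, P2 plays B after L and B after R; Payoff (6, 5)

Work:
Backward induction:
After L: P2 chooses B → P1 gets 3
After R: P2 chooses B → P1 gets 6
P1 chooses R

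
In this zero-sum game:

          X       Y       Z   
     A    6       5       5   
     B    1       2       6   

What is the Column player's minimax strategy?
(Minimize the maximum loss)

Column should play Y, value = 5

Work:
Column player minimizes Row's maximum payoff:
Column X: max payoff to Row = 6
Column Y: max payoff to Row = 5
Column Z: max payoff to Row = 6
Minimum is 5, achieved by column Y.
Minimax strategy: Y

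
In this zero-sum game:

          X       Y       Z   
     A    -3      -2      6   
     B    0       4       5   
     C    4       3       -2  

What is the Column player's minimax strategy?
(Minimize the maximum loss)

Column should play X or Y (all achieve the minimum), value = 4

Work:
Column player minimizes Row's maximum payoff:
Column X: max payoff to Row = 4
Column Y: max payoff to Row = 4
Column Z: max payoff to Row = 6
Minimum is 4, achieved by columns X, Y (tied).
Each of X or Y is a minimax strategy.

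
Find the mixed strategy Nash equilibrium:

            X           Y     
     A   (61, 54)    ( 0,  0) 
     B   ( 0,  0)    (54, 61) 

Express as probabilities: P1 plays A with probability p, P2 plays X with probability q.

p = 0.5304, q = 0.4696

Work:
Find probabilities that make opponent indifferent:
P2 chooses q to make P1 indifferent between A and B
P1 chooses p to make P2 indifferent between X and Y
Mixed NE: P1 plays (A: 0.5304, B: 0.4696), P2 plays (X: 0.4696, Y: 0.5304)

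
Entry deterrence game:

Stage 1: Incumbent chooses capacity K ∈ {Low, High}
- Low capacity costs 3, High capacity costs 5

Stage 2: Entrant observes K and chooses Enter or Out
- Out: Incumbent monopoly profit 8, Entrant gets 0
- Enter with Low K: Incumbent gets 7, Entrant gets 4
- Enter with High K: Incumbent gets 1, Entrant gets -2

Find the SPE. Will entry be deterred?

SPE: (Low, Enter|Low, Out|High); Entry not deterred. Incumbent net profit = 4, Entrant gets 4

Work:
After Low K: Entrant enters (4 > 0)
After High K: Entrant stays out (-2 < 0)
Incumbent: Low → 7−3=4, High → 8−5=3
Incumbent chooses Low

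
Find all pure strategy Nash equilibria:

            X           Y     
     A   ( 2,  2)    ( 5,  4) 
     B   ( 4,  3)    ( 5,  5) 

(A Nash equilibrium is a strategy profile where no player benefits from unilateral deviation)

Nash equilibrium: (A, Y), (B, Y)

Work:
Best responses:
  P1 vs X: payoffs [2, 4] → best response B (payoff 4)
  P1 vs Y: payoffs [5, 5] → best response A/B (payoff 5)
  P2 vs A: payoffs [2, 4] → best response Y (payoff 4)
  P2 vs B: payoffs [3, 5] → best response Y (payoff 5)
Mutual best responses: (A,Y), (B,Y) → Nash equilibria.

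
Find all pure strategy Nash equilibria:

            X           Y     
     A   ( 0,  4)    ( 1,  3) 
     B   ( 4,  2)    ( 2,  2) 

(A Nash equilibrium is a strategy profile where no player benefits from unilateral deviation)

Nash equilibrium: (B, X), (B, Y)

Work:
Best responses:
  P1 vs X: payoffs [0, 4] → best response B (payoff 4)
  P1 vs Y: payoffs [1, 2] → best response B (payoff 2)
  P2 vs A: payoffs [4, 3] → best response X (payoff 4)
  P2 vs B: payoffs [2, 2] → best response X/Y (payoff 2)
Mutual best responses: (B,X), (B,Y) → Nash equilibria.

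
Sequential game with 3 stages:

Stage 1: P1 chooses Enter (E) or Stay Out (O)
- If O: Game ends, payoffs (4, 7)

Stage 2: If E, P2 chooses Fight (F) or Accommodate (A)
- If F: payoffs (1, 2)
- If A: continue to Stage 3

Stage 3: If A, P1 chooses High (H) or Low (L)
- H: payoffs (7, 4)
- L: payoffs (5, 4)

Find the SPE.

SPE: (E, A, H); Outcome (7, 4)

Work:
Stage 3: P1 chooses H (7 vs 5)
Stage 2: P2: F->2, A->4 (anticipating H). Choose A
Stage 1: P1: O->4, E->7 (anticipating A, H). Choose E
SPE path: E -> A -> H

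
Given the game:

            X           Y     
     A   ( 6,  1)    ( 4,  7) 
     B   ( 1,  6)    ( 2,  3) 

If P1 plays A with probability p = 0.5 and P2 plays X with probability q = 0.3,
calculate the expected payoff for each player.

E[P1] = 3.15, E[P2] = 4.55

Work:
E[P1] = p·q·π₁(A,X) + p·(1-q)·π₁(A,Y) + (1-p)·q·π₁(B,X) + (1-p)·(1-q)·π₁(B,Y)
= 0.5·0.3·6 + 0.5·0.7·4 + 0.5·0.3·1 + 0.5·0.7·2
= 3.15

E[P2] = 4.55 (similar calculation)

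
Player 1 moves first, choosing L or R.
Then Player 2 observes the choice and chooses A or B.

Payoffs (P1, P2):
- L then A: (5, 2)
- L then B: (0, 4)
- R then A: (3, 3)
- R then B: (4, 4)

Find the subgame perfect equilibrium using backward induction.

P1 plays R, P2 plays B after L and B after R; Payoff (4, 4)

Work:
Backward induction:
After L: P2 chooses B → P1 gets 0
After R: P2 chooses B → P1 gets 4
P1 chooses R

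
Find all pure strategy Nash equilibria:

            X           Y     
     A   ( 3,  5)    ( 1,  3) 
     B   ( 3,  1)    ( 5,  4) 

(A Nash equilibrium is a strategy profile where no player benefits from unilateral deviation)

Nash equilibrium: (A, X), (B, Y)

Work:
Best responses:
  P1 vs X: payoffs [3, 3] → best response A/B (payoff 3)
  P1 vs Y: payoffs [1, 5] → best response B (payoff 5)
  P2 vs A: payoffs [5, 3] → best response X (payoff 5)
  P2 vs B: payoffs [1, 4] → best response Y (payoff 4)
Mutual best responses: (A,X), (B,Y) → Nash equilibria.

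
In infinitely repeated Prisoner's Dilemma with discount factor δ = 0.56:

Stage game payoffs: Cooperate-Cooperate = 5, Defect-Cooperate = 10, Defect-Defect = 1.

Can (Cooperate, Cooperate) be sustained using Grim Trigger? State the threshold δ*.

δ* = 0.5556; since δ = 0.56 ≥ 0.5556, cooperation can be sustained

Work:
For Grim Trigger:
Cooperate forever: 5/(1-δ)
Defect then punished: 10 + 1·δ/(1-δ)
Need: 5/(1-δ) ≥ 10 + 1·δ/(1-δ)
Solving: δ ≥ (T-R)/(T-P) = (10-5)/(10-1) = 0.5556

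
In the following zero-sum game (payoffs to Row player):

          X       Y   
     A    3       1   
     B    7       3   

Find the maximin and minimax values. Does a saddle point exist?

Maximin = 3, Minimax = 3, Saddle: True

Work:
Row minimums: [1, 3] → maximin = 3
Column maximums: [7, 3] → minimax = 3
Saddle point exists! Game value = 3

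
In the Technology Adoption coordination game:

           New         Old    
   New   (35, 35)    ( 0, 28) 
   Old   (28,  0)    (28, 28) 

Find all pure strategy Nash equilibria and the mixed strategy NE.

Pure NE: (New, New) and (Old, Old); Mixed NE: p = 0.8, q = 0.8

Work:
Check pure NE:
(New, New): (35, 35) - no unilateral deviation beneficial
(Old, Old): (28, 28) - no unilateral deviation beneficial
Mixed NE: P1 plays New with p = 0.8, P2 plays New with q = 0.8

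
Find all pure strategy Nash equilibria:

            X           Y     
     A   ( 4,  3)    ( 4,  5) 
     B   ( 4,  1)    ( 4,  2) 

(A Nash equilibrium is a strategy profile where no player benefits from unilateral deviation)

Nash equilibrium: (A, Y), (B, Y)

Work:
Best responses:
  P1 vs X: payoffs [4, 4] → best response A/B (payoff 4)
  P1 vs Y: payoffs [4, 4] → best response A/B (payoff 4)
  P2 vs A: payoffs [3, 5] → best response Y (payoff 5)
  P2 vs B: payoffs [1, 2] → best response Y (payoff 2)
Mutual best responses: (A,Y), (B,Y) → Nash equilibria.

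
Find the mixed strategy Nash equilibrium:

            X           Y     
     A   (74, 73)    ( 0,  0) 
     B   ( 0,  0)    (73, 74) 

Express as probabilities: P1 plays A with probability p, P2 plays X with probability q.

p = 0.5034, q = 0.4966

Work:
Find probabilities that make opponent indifferent:
P2 chooses q to make P1 indifferent between A and B
P1 chooses p to make P2 indifferent between X and Y
Mixed NE: P1 plays (A: 0.5034, B: 0.4966), P2 plays (X: 0.4966, Y: 0.5034)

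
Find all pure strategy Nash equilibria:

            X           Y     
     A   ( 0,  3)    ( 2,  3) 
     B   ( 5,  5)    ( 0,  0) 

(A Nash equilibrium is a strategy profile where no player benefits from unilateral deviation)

Nash equilibrium: (A, Y), (B, X)

Work:
Best responses:
  P1 vs X: payoffs [0, 5] → best response B (payoff 5)
  P1 vs Y: payoffs [2, 0] → best response A (payoff 2)
  P2 vs A: payoffs [3, 3] → best response X/Y (payoff 3)
  P2 vs B: payoffs [5, 0] → best response X (payoff 5)
Mutual best responses: (A,Y), (B,X) → Nash equilibria.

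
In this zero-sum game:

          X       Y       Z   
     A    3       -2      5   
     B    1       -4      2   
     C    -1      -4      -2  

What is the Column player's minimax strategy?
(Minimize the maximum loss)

Column should play Y, value = -2

Work:
Column player minimizes Row's maximum payoff:
Column X: max payoff to Row = 3
Column Y: max payoff to Row = -2
Column Z: max payoff to Row = 5
Minimum is -2, achieved by column Y.
Minimax strategy: Y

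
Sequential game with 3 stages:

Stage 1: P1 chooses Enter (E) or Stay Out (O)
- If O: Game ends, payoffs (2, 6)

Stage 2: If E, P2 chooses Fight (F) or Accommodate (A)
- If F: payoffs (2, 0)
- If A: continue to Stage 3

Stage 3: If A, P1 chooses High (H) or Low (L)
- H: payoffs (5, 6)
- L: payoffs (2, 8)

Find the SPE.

SPE: (E, A, H); Outcome (5, 6)

Work:
Stage 3: P1 chooses H (5 vs 2)
Stage 2: P2: F->0, A->6 (anticipating H). Choose A
Stage 1: P1: O->2, E->5 (anticipating A, H). Choose E
SPE path: E -> A -> H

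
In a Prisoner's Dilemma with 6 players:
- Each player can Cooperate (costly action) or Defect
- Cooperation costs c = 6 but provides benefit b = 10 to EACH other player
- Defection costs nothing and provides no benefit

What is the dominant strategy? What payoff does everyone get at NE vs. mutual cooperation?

Dominant: Defect; NE payoff = 0; Coop payoff = 44

Work:
Defect dominates (saves cost c = 6, benefit to others is external)
NE: All defect → everyone gets 0
If all cooperate: each receives (5)×10 - 6 = 44
Social dilemma: 44 > 0 but NE gives 0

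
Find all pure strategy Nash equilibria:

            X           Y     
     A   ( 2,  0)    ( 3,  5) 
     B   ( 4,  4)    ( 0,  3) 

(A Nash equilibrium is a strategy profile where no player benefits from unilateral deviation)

Nash equilibrium: (A, Y), (B, X)

Work:
Best responses:
  P1 vs X: payoffs [2, 4] → best response B (payoff 4)
  P1 vs Y: payoffs [3, 0] → best response A (payoff 3)
  P2 vs A: payoffs [0, 5] → best response Y (payoff 5)
  P2 vs B: payoffs [4, 3] → best response X (payoff 4)
Mutual best responses: (A,Y), (B,X) → Nash equilibria.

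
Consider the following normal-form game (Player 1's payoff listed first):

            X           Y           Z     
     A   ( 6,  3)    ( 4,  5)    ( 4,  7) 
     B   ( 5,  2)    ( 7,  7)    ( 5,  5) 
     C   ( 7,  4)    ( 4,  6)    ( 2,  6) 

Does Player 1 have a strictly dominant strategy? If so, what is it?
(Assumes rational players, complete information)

No strictly dominant strategy exists for Player 1

Work:
A strategy strictly dominates another if it gives a strictly higher payoff against every opponent action. Compare each pair of P1's strategies column-by-column:
  A vs B: [6 vs 5, 4 vs 7, 4 vs 5] → A does not strictly dominate B (column Y: 4 ≤ 7)
  A vs C: [6 vs 7, 4 vs 4, 4 vs 2] → A does not strictly dominate C (column X: 6 ≤ 7)
  B vs A: [5 vs 6, 7 vs 4, 5 vs 4] → B does not strictly dominate A (column X: 5 ≤ 6)
  B vs C: [5 vs 7, 7 vs 4, 5 vs 2] → B does not strictly dominate C (column X: 5 ≤ 7)
  C vs A: [7 vs 6, 4 vs 4, 2 vs 4] → C does not strictly dominate A (column Y: 4 ≤ 4)
  C vs B: [7 vs 5, 4 vs 7, 2 vs 5] → C does not strictly dominate B (column Y: 4 ≤ 7)
No single strategy strictly dominates all others → no strictly dominant strategy.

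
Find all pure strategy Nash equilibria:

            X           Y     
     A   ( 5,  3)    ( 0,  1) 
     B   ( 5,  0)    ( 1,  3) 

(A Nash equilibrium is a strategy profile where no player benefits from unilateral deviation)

Nash equilibrium: (A, X), (B, Y)

Work:
Best responses:
  P1 vs X: payoffs [5, 5] → best response A/B (payoff 5)
  P1 vs Y: payoffs [0, 1] → best response B (payoff 1)
  P2 vs A: payoffs [3, 1] → best response X (payoff 3)
  P2 vs B: payoffs [0, 3] → best response Y (payoff 3)
Mutual best responses: (A,X), (B,Y) → Nash equilibria.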